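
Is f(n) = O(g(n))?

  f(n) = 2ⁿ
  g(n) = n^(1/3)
False

f(n) = 2ⁿ is O(2ⁿ), and g(n) = n^(1/3) is O(n^(1/3)).
Since O(2ⁿ) grows faster than O(n^(1/3)), f(n) = O(g(n)) is false.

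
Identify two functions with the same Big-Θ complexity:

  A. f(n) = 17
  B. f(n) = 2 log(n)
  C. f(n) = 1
A and C

Examining each function:
  A. 17 is O(1)
  B. 2 log(n) is O(log n)
  C. 1 is O(1)

Functions A and C both have the same complexity class.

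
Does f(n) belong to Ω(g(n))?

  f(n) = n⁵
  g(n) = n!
False

f(n) = n⁵ is O(n⁵), and g(n) = n! is O(n!).
Since O(n⁵) grows slower than O(n!), f(n) = Ω(g(n)) is false.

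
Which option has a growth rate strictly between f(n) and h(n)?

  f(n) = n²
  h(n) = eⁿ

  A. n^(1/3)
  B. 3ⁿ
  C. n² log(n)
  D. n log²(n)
C

We need g(n) with n² = o(g(n)) and g(n) = o(eⁿ), i.e. O(n²) ≺ g ≺ O(eⁿ).
Check each option:
  A. n^(1/3) — O(n^(1/3)) does not grow strictly faster than f(n)
  B. 3ⁿ — O(3ⁿ) does not grow strictly slower than h(n)
  C. n² log(n) — O(n² log n) is strictly between O(n²) and O(eⁿ) ✓
  D. n log²(n) — O(n log² n) does not grow strictly faster than f(n)

Only option C (n² log(n)) lies strictly between.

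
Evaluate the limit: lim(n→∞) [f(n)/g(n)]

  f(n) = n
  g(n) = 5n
1/5

Since n and 5n have the same growth rate (O(n)),
the ratio converges to a constant: 1/5.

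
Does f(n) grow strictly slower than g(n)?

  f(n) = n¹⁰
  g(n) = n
False

f(n) = n¹⁰ is O(n¹⁰), and g(n) = n is O(n).
Since O(n¹⁰) grows faster than or equal to O(n), f(n) = o(g(n)) is false.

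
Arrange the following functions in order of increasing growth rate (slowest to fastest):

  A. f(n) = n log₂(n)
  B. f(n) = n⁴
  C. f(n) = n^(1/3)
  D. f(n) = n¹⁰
C < A < B < D

Comparing growth rates:
C = n^(1/3) is O(n^(1/3))
A = n log₂(n) is O(n log n)
B = n⁴ is O(n⁴)
D = n¹⁰ is O(n¹⁰)

Therefore, the order from slowest to fastest is: C < A < B < D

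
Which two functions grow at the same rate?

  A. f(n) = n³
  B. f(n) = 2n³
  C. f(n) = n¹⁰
A and B

Examining each function:
  A. n³ is O(n³)
  B. 2n³ is O(n³)
  C. n¹⁰ is O(n¹⁰)

Functions A and B both have the same complexity class.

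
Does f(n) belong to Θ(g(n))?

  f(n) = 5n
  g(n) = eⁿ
False

f(n) = 5n is O(n), and g(n) = eⁿ is O(eⁿ).
Since they have different growth rates, f(n) = Θ(g(n)) is false.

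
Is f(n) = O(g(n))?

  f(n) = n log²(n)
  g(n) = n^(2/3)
False

f(n) = n log²(n) is O(n log² n), and g(n) = n^(2/3) is O(n^(2/3)).
Since O(n log² n) grows faster than O(n^(2/3)), f(n) = O(g(n)) is false.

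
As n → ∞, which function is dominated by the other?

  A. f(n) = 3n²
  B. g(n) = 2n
B

f(n) = 3n² is O(n²), while g(n) = 2n is O(n).
Since O(n) grows slower than O(n²), g(n) is dominated.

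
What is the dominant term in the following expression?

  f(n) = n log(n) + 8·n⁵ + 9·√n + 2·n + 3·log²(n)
8·n⁵

Looking at each term:
  - n log(n) is O(n log n)
  - 8·n⁵ is O(n⁵)
  - 9·√n is O(√n)
  - 2·n is O(n)
  - 3·log²(n) is O(log² n)

The term 8·n⁵ (O(n⁵)) grows fastest and dominates all others.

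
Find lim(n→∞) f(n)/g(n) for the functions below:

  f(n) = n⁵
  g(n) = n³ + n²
∞

Since n⁵ (O(n⁵)) grows faster than n³ + n² (O(n³)),
the ratio f(n)/g(n) → ∞ as n → ∞.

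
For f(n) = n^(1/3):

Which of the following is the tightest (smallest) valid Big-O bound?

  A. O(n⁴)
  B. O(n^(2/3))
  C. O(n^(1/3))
C

f(n) = n^(1/3) is O(n^(1/3)).
All listed options are valid Big-O bounds (upper bounds),
but O(n^(1/3)) is the tightest (smallest valid bound).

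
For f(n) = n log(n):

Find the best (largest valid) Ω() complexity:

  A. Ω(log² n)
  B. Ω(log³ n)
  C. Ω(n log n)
C

f(n) = n log(n) is Ω(n log n).
All listed options are valid Big-Ω bounds (lower bounds),
but Ω(n log n) is the tightest (largest valid bound).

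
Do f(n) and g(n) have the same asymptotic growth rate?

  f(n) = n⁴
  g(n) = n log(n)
False

f(n) = n⁴ is O(n⁴), and g(n) = n log(n) is O(n log n).
Since they have different growth rates, f(n) = Θ(g(n)) is false.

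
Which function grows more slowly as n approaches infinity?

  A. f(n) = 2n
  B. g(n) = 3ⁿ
A

f(n) = 2n is O(n), while g(n) = 3ⁿ is O(3ⁿ).
Since O(n) grows slower than O(3ⁿ), f(n) is dominated.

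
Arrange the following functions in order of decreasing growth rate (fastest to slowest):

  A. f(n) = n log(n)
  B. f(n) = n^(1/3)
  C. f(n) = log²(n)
A > B > C

Comparing growth rates:
A = n log(n) is O(n log n)
B = n^(1/3) is O(n^(1/3))
C = log²(n) is O(log² n)

Therefore, the order from fastest to slowest is: A > B > C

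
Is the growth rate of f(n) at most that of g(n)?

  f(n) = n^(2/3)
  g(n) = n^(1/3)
False

f(n) = n^(2/3) is O(n^(2/3)), and g(n) = n^(1/3) is O(n^(1/3)).
Since O(n^(2/3)) grows faster than O(n^(1/3)), f(n) = O(g(n)) is false.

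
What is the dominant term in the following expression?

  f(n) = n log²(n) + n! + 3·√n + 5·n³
n!

Looking at each term:
  - n log²(n) is O(n log² n)
  - n! is O(n!)
  - 3·√n is O(√n)
  - 5·n³ is O(n³)

The term n! (O(n!)) grows fastest and dominates all others.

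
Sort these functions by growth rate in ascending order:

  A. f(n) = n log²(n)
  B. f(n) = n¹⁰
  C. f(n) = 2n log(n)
C < A < B

Comparing growth rates:
C = 2n log(n) is O(n log n)
A = n log²(n) is O(n log² n)
B = n¹⁰ is O(n¹⁰)

Therefore, the order from slowest to fastest is: C < A < B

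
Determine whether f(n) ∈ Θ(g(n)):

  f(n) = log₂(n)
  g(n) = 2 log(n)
True

f(n) = log₂(n) and g(n) = 2 log(n) are both O(log n).
Since they have the same asymptotic growth rate, f(n) = Θ(g(n)) is true.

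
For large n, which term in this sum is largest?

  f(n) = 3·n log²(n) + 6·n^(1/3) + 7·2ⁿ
7·2ⁿ

Looking at each term:
  - 3·n log²(n) is O(n log² n)
  - 6·n^(1/3) is O(n^(1/3))
  - 7·2ⁿ is O(2ⁿ)

The term 7·2ⁿ (O(2ⁿ)) grows fastest and dominates all others.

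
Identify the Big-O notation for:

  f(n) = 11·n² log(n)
O(n² log n)

The dominant term in 11·n² log(n) is 11·n² log(n), which is Θ(n² log n).
Constants are absorbed, so the tightest bound is O(n² log n).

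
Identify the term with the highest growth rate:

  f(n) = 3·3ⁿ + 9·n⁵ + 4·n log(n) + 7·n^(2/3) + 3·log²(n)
3·3ⁿ

Looking at each term:
  - 3·3ⁿ is O(3ⁿ)
  - 9·n⁵ is O(n⁵)
  - 4·n log(n) is O(n log n)
  - 7·n^(2/3) is O(n^(2/3))
  - 3·log²(n) is O(log² n)

The term 3·3ⁿ (O(3ⁿ)) grows fastest and dominates all others.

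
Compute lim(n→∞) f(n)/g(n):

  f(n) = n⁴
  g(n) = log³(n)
∞

Since n⁴ (O(n⁴)) grows faster than log³(n) (O(log³ n)),
the ratio f(n)/g(n) → ∞ as n → ∞.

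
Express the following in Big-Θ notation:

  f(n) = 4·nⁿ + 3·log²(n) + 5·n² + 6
Θ(nⁿ)

Order the terms by growth rate: 6 ≺ 3·log²(n) ≺ 5·n² ≺ 4·nⁿ.
The fastest-growing term 4·nⁿ dominates as n → ∞; dropping its constant factor gives Θ(nⁿ).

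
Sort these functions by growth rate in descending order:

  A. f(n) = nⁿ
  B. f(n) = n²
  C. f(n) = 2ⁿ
A > C > B

Comparing growth rates:
A = nⁿ is O(nⁿ)
C = 2ⁿ is O(2ⁿ)
B = n² is O(n²)

Therefore, the order from fastest to slowest is: A > C > B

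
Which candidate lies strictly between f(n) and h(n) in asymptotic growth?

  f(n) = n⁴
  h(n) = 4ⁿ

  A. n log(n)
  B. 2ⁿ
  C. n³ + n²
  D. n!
B

We need g(n) with n⁴ = o(g(n)) and g(n) = o(4ⁿ), i.e. O(n⁴) ≺ g ≺ O(4ⁿ).
Check each option:
  A. n log(n) — O(n log n) does not grow strictly faster than f(n)
  B. 2ⁿ — O(2ⁿ) is strictly between O(n⁴) and O(4ⁿ) ✓
  C. n³ + n² — O(n³) does not grow strictly faster than f(n)
  D. n! — O(n!) does not grow strictly slower than h(n)

Only option B (2ⁿ) lies strictly between.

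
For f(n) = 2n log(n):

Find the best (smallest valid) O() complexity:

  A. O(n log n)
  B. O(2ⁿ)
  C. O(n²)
A

f(n) = 2n log(n) is O(n log n).
All listed options are valid Big-O bounds (upper bounds),
but O(n log n) is the tightest (smallest valid bound).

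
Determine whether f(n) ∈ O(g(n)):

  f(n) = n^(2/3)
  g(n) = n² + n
True

f(n) = n^(2/3) is O(n^(2/3)), and g(n) = n² + n is O(n²).
Since O(n^(2/3)) ⊆ O(n²) (f grows no faster than g), f(n) = O(g(n)) is true.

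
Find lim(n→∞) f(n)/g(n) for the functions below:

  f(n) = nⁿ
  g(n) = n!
∞

Since nⁿ (O(nⁿ)) grows faster than n! (O(n!)),
the ratio f(n)/g(n) → ∞ as n → ∞.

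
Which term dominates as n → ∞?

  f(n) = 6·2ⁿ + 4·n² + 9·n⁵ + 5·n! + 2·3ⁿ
5·n!

Looking at each term:
  - 6·2ⁿ is O(2ⁿ)
  - 4·n² is O(n²)
  - 9·n⁵ is O(n⁵)
  - 5·n! is O(n!)
  - 2·3ⁿ is O(3ⁿ)

The term 5·n! (O(n!)) grows fastest and dominates all others.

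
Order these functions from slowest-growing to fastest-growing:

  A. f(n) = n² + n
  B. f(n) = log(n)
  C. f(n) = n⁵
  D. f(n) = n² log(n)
B < A < D < C

Comparing growth rates:
B = log(n) is O(log n)
A = n² + n is O(n²)
D = n² log(n) is O(n² log n)
C = n⁵ is O(n⁵)

Therefore, the order from slowest to fastest is: B < A < D < C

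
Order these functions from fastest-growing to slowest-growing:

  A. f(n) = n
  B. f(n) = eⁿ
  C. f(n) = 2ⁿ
B > C > A

Comparing growth rates:
B = eⁿ is O(eⁿ)
C = 2ⁿ is O(2ⁿ)
A = n is O(n)

Therefore, the order from fastest to slowest is: B > C > A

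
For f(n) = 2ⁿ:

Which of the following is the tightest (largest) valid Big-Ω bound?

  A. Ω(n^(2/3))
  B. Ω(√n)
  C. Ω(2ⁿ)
C

f(n) = 2ⁿ is Ω(2ⁿ).
All listed options are valid Big-Ω bounds (lower bounds),
but Ω(2ⁿ) is the tightest (largest valid bound).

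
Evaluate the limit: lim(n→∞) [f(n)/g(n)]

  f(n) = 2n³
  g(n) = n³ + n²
2

Since 2n³ and n³ + n² have the same growth rate (O(n³)),
the ratio converges to a constant: 2.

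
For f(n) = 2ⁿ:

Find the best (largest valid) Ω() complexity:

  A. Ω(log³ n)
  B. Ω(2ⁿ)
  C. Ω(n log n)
B

f(n) = 2ⁿ is Ω(2ⁿ).
All listed options are valid Big-Ω bounds (lower bounds),
but Ω(2ⁿ) is the tightest (largest valid bound).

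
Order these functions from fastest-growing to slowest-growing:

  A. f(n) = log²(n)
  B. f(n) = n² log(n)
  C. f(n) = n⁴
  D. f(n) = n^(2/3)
C > B > D > A

Comparing growth rates:
C = n⁴ is O(n⁴)
B = n² log(n) is O(n² log n)
D = n^(2/3) is O(n^(2/3))
A = log²(n) is O(log² n)

Therefore, the order from fastest to slowest is: C > B > D > A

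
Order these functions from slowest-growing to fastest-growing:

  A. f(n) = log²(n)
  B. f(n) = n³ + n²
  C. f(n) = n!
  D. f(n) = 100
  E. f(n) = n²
D < A < E < B < C

Comparing growth rates:
D = 100 is O(1)
A = log²(n) is O(log² n)
E = n² is O(n²)
B = n³ + n² is O(n³)
C = n! is O(n!)

Therefore, the order from slowest to fastest is: D < A < E < B < C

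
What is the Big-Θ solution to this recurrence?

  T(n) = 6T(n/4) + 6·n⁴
Θ(n⁴)

Master Theorem: a = 6, b = 4, f(n) = 6·n⁴.
Compute the critical exponent d = log₄(6) = 1.292.
Compare f(n) = Θ(n⁴) against n^d:
  k = 4 > d = 1.292, so f(n) = Ω(n^(d+ε)) — Case 3.
  Regularity: a·(n/b)^4/n^4 = a/b^4 = 6/256 < 1 ✓.
  The top-level work dominates: T(n) = Θ(f(n)) = Θ(n⁴).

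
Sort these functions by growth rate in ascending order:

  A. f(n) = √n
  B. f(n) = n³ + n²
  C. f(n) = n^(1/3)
C < A < B

Comparing growth rates:
C = n^(1/3) is O(n^(1/3))
A = √n is O(√n)
B = n³ + n² is O(n³)

Therefore, the order from slowest to fastest is: C < A < B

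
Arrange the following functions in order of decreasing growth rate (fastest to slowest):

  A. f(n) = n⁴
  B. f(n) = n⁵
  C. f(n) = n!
C > B > A

Comparing growth rates:
C = n! is O(n!)
B = n⁵ is O(n⁵)
A = n⁴ is O(n⁴)

Therefore, the order from fastest to slowest is: C > B > A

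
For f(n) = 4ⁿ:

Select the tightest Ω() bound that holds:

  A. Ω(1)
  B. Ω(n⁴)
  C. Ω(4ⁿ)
C

f(n) = 4ⁿ is Ω(4ⁿ).
All listed options are valid Big-Ω bounds (lower bounds),
but Ω(4ⁿ) is the tightest (largest valid bound).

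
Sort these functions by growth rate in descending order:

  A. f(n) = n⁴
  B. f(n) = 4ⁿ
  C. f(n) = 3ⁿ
B > C > A

Comparing growth rates:
B = 4ⁿ is O(4ⁿ)
C = 3ⁿ is O(3ⁿ)
A = n⁴ is O(n⁴)

Therefore, the order from fastest to slowest is: B > C > A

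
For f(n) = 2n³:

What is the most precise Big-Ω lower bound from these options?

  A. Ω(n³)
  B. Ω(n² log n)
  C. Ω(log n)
A

f(n) = 2n³ is Ω(n³).
All listed options are valid Big-Ω bounds (lower bounds),
but Ω(n³) is the tightest (largest valid bound).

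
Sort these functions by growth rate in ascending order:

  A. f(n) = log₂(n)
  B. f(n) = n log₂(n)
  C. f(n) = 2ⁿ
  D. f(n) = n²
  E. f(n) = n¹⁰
A < B < D < E < C

Comparing growth rates:
A = log₂(n) is O(log n)
B = n log₂(n) is O(n log n)
D = n² is O(n²)
E = n¹⁰ is O(n¹⁰)
C = 2ⁿ is O(2ⁿ)

Therefore, the order from slowest to fastest is: A < B < D < E < C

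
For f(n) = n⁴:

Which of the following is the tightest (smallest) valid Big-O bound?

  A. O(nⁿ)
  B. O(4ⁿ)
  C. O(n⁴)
C

f(n) = n⁴ is O(n⁴).
All listed options are valid Big-O bounds (upper bounds),
but O(n⁴) is the tightest (smallest valid bound).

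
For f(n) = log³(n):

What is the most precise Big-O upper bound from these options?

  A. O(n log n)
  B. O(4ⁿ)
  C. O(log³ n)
C

f(n) = log³(n) is O(log³ n).
All listed options are valid Big-O bounds (upper bounds),
but O(log³ n) is the tightest (smallest valid bound).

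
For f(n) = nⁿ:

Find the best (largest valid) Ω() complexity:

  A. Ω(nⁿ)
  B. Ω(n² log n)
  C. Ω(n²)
A

f(n) = nⁿ is Ω(nⁿ).
All listed options are valid Big-Ω bounds (lower bounds),
but Ω(nⁿ) is the tightest (largest valid bound).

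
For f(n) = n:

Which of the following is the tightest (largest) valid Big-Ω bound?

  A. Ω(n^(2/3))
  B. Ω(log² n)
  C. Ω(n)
C

f(n) = n is Ω(n).
All listed options are valid Big-Ω bounds (lower bounds),
but Ω(n) is the tightest (largest valid bound).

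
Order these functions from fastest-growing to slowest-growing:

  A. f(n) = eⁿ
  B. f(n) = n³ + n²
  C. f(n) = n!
C > A > B

Comparing growth rates:
C = n! is O(n!)
A = eⁿ is O(eⁿ)
B = n³ + n² is O(n³)

Therefore, the order from fastest to slowest is: C > A > B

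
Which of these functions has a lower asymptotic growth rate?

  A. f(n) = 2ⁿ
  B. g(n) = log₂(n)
B

f(n) = 2ⁿ is O(2ⁿ), while g(n) = log₂(n) is O(log n).
Since O(log n) grows slower than O(2ⁿ), g(n) is dominated.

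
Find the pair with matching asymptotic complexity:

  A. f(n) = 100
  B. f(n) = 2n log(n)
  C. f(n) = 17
A and C

Examining each function:
  A. 100 is O(1)
  B. 2n log(n) is O(n log n)
  C. 17 is O(1)

Functions A and C both have the same complexity class.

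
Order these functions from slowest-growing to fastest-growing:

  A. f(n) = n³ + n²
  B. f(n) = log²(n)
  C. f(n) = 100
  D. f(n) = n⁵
C < B < A < D

Comparing growth rates:
C = 100 is O(1)
B = log²(n) is O(log² n)
A = n³ + n² is O(n³)
D = n⁵ is O(n⁵)

Therefore, the order from slowest to fastest is: C < B < A < D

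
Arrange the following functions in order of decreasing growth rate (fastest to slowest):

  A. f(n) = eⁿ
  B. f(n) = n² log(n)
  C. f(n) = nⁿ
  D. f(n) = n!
C > D > A > B

Comparing growth rates:
C = nⁿ is O(nⁿ)
D = n! is O(n!)
A = eⁿ is O(eⁿ)
B = n² log(n) is O(n² log n)

Therefore, the order from fastest to slowest is: C > D > A > B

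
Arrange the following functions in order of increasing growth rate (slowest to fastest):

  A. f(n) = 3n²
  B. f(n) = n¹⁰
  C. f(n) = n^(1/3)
C < A < B

Comparing growth rates:
C = n^(1/3) is O(n^(1/3))
A = 3n² is O(n²)
B = n¹⁰ is O(n¹⁰)

Therefore, the order from slowest to fastest is: C < A < B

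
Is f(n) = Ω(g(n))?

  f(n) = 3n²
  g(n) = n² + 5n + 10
True

f(n) = 3n² and g(n) = n² + 5n + 10 are both O(n²).
Big-Ω permits equal growth rates (f ≥ c·g for some c > 0), so f(n) = Ω(g(n)) is true.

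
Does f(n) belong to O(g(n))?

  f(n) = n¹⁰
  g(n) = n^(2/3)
False

f(n) = n¹⁰ is O(n¹⁰), and g(n) = n^(2/3) is O(n^(2/3)).
Since O(n¹⁰) grows faster than O(n^(2/3)), f(n) = O(g(n)) is false.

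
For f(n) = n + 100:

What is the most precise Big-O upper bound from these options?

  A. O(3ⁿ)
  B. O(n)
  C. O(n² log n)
B

f(n) = n + 100 is O(n).
All listed options are valid Big-O bounds (upper bounds),
but O(n) is the tightest (smallest valid bound).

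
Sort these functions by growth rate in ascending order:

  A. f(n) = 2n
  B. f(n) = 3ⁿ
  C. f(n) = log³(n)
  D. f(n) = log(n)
D < C < A < B

Comparing growth rates:
D = log(n) is O(log n)
C = log³(n) is O(log³ n)
A = 2n is O(n)
B = 3ⁿ is O(3ⁿ)

Therefore, the order from slowest to fastest is: D < C < A < B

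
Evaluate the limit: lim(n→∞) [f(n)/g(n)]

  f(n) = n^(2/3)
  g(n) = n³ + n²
0

Since n^(2/3) (O(n^(2/3))) grows slower than n³ + n² (O(n³)),
the ratio f(n)/g(n) → 0 as n → ∞.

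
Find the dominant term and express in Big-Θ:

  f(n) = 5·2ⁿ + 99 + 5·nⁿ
Θ(nⁿ)

Order the terms by growth rate: 99 ≺ 5·2ⁿ ≺ 5·nⁿ.
The fastest-growing term 5·nⁿ dominates as n → ∞; dropping its constant factor gives Θ(nⁿ).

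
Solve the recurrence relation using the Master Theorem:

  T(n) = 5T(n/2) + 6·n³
Θ(n³)

Master Theorem: a = 5, b = 2, f(n) = 6·n³.
Compute the critical exponent d = log₂(5) = 2.322.
Compare f(n) = Θ(n³) against n^d:
  k = 3 > d = 2.322, so f(n) = Ω(n^(d+ε)) — Case 3.
  Regularity: a·(n/b)^3/n^3 = a/b^3 = 5/8 < 1 ✓.
  The top-level work dominates: T(n) = Θ(f(n)) = Θ(n³).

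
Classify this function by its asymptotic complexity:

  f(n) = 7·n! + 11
O(n!)

The dominant term in 7·n! + 11 is 7·n!, which is Θ(n!).
Lower-order terms (11) are asymptotically negligible.
Constants are absorbed, so the tightest bound is O(n!).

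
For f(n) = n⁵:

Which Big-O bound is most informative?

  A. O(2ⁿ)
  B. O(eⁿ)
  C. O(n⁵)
C

f(n) = n⁵ is O(n⁵).
All listed options are valid Big-O bounds (upper bounds),
but O(n⁵) is the tightest (smallest valid bound).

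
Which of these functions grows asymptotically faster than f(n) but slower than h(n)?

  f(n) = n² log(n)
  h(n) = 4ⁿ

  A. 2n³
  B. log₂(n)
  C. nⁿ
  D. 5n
A

We need g(n) with n² log(n) = o(g(n)) and g(n) = o(4ⁿ), i.e. O(n² log n) ≺ g ≺ O(4ⁿ).
Check each option:
  A. 2n³ — O(n³) is strictly between O(n² log n) and O(4ⁿ) ✓
  B. log₂(n) — O(log n) does not grow strictly faster than f(n)
  C. nⁿ — O(nⁿ) does not grow strictly slower than h(n)
  D. 5n — O(n) does not grow strictly faster than f(n)

Only option A (2n³) lies strictly between.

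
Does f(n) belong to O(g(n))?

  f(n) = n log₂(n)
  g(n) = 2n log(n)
True

f(n) = n log₂(n) and g(n) = 2n log(n) are both O(n log n).
Big-O permits equal growth rates (f ≤ c·g for some c), so f(n) = O(g(n)) is true.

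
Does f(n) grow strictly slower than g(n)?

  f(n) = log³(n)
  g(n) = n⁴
True

f(n) = log³(n) is O(log³ n), and g(n) = n⁴ is O(n⁴).
Since O(log³ n) grows strictly slower than O(n⁴), f(n) = o(g(n)) is true.
This means lim(n→∞) f(n)/g(n) = 0.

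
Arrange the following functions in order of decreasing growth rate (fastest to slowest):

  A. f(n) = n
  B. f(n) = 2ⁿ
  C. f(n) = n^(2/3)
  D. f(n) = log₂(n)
B > A > C > D

Comparing growth rates:
B = 2ⁿ is O(2ⁿ)
A = n is O(n)
C = n^(2/3) is O(n^(2/3))
D = log₂(n) is O(log n)

Therefore, the order from fastest to slowest is: B > A > C > D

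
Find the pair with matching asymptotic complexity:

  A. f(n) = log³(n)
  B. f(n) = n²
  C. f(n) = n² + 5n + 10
B and C

Examining each function:
  A. log³(n) is O(log³ n)
  B. n² is O(n²)
  C. n² + 5n + 10 is O(n²)

Functions B and C both have the same complexity class.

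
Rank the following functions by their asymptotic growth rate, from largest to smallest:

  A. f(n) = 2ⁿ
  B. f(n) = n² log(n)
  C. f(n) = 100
A > B > C

Comparing growth rates:
A = 2ⁿ is O(2ⁿ)
B = n² log(n) is O(n² log n)
C = 100 is O(1)

Therefore, the order from fastest to slowest is: A > B > C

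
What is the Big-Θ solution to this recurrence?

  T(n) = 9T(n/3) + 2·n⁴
Θ(n⁴)

Master Theorem: a = 9, b = 3, f(n) = 2·n⁴.
Compute the critical exponent d = log₃(9) = 2.
Compare f(n) = Θ(n⁴) against n^d:
  k = 4 > d = 2, so f(n) = Ω(n^(d+ε)) — Case 3.
  Regularity: a·(n/b)^4/n^4 = a/b^4 = 9/81 < 1 ✓.
  The top-level work dominates: T(n) = Θ(f(n)) = Θ(n⁴).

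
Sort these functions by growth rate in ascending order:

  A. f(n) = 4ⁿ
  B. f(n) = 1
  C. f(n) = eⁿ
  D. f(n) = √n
B < D < C < A

Comparing growth rates:
B = 1 is O(1)
D = √n is O(√n)
C = eⁿ is O(eⁿ)
A = 4ⁿ is O(4ⁿ)

Therefore, the order from slowest to fastest is: B < D < C < A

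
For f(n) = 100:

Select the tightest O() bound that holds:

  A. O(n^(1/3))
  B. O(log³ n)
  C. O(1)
C

f(n) = 100 is O(1).
All listed options are valid Big-O bounds (upper bounds),
but O(1) is the tightest (smallest valid bound).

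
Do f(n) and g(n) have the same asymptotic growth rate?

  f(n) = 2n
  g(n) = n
True

f(n) = 2n and g(n) = n are both O(n).
Since they have the same asymptotic growth rate, f(n) = Θ(g(n)) is true.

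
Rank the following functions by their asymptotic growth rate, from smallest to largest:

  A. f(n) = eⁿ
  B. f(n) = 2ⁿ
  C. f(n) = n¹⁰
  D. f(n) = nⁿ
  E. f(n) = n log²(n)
E < C < B < A < D

Comparing growth rates:
E = n log²(n) is O(n log² n)
C = n¹⁰ is O(n¹⁰)
B = 2ⁿ is O(2ⁿ)
A = eⁿ is O(eⁿ)
D = nⁿ is O(nⁿ)

Therefore, the order from slowest to fastest is: E < C < B < A < D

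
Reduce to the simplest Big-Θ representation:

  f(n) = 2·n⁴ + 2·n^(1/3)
Θ(n⁴)

Order the terms by growth rate: 2·n^(1/3) ≺ 2·n⁴.
The fastest-growing term 2·n⁴ dominates as n → ∞; dropping its constant factor gives Θ(n⁴).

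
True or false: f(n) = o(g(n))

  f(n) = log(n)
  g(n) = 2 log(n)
False

f(n) = log(n) is O(log n), and g(n) = 2 log(n) is O(log n).
Since they have the same growth rate, f(n) = o(g(n)) is false.
(f = o(g) requires f to grow strictly slower, not equal.)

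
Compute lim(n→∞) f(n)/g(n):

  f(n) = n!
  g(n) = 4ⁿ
∞

Since n! (O(n!)) grows faster than 4ⁿ (O(4ⁿ)),
the ratio f(n)/g(n) → ∞ as n → ∞.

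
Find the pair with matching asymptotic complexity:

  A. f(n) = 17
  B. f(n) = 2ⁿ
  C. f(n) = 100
A and C

Examining each function:
  A. 17 is O(1)
  B. 2ⁿ is O(2ⁿ)
  C. 100 is O(1)

Functions A and C both have the same complexity class.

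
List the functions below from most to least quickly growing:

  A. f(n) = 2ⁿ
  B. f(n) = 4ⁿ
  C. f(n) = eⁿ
B > C > A

Comparing growth rates:
B = 4ⁿ is O(4ⁿ)
C = eⁿ is O(eⁿ)
A = 2ⁿ is O(2ⁿ)

Therefore, the order from fastest to slowest is: B > C > A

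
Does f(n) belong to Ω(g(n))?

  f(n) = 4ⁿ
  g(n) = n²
True

f(n) = 4ⁿ is O(4ⁿ), and g(n) = n² is O(n²).
Since O(4ⁿ) grows at least as fast as O(n²), f(n) = Ω(g(n)) is true.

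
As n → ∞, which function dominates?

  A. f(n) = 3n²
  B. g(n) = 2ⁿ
B

f(n) = 3n² is O(n²), while g(n) = 2ⁿ is O(2ⁿ).
Since O(2ⁿ) grows faster than O(n²), g(n) dominates.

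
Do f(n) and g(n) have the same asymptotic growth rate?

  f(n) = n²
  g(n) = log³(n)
False

f(n) = n² is O(n²), and g(n) = log³(n) is O(log³ n).
Since they have different growth rates, f(n) = Θ(g(n)) is false.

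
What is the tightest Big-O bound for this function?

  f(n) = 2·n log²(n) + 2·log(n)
O(n log² n)

The dominant term in 2·n log²(n) + 2·log(n) is 2·n log²(n), which is Θ(n log² n).
Lower-order terms (2·log(n)) are asymptotically negligible.
Constants are absorbed, so the tightest bound is O(n log² n).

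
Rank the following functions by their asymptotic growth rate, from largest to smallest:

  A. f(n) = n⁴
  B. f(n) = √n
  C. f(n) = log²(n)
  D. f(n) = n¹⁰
D > A > B > C

Comparing growth rates:
D = n¹⁰ is O(n¹⁰)
A = n⁴ is O(n⁴)
B = √n is O(√n)
C = log²(n) is O(log² n)

Therefore, the order from fastest to slowest is: D > A > B > C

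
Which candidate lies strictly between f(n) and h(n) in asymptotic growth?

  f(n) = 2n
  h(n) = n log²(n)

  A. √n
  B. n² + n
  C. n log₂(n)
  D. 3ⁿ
C

We need g(n) with 2n = o(g(n)) and g(n) = o(n log²(n)), i.e. O(n) ≺ g ≺ O(n log² n).
Check each option:
  A. √n — O(√n) does not grow strictly faster than f(n)
  B. n² + n — O(n²) does not grow strictly slower than h(n)
  C. n log₂(n) — O(n log n) is strictly between O(n) and O(n log² n) ✓
  D. 3ⁿ — O(3ⁿ) does not grow strictly slower than h(n)

Only option C (n log₂(n)) lies strictly between.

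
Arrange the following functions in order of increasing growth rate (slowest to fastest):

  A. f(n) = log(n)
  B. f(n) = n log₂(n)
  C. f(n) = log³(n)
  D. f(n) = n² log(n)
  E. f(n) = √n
A < C < E < B < D

Comparing growth rates:
A = log(n) is O(log n)
C = log³(n) is O(log³ n)
E = √n is O(√n)
B = n log₂(n) is O(n log n)
D = n² log(n) is O(n² log n)

Therefore, the order from slowest to fastest is: A < C < E < B < D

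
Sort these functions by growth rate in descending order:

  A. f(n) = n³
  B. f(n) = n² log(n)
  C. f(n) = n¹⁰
C > A > B

Comparing growth rates:
C = n¹⁰ is O(n¹⁰)
A = n³ is O(n³)
B = n² log(n) is O(n² log n)

Therefore, the order from fastest to slowest is: C > A > B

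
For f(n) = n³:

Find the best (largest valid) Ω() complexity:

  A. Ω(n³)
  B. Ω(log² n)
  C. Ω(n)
A

f(n) = n³ is Ω(n³).
All listed options are valid Big-Ω bounds (lower bounds),
but Ω(n³) is the tightest (largest valid bound).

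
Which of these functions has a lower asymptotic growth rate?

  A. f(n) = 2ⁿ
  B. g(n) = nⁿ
A

f(n) = 2ⁿ is O(2ⁿ), while g(n) = nⁿ is O(nⁿ).
Since O(2ⁿ) grows slower than O(nⁿ), f(n) is dominated.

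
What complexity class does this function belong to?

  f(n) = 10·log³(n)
O(log³ n)

The dominant term in 10·log³(n) is 10·log³(n), which is Θ(log³ n).
Constants are absorbed, so the tightest bound is O(log³ n).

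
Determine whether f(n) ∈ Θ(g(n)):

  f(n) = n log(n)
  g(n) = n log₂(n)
True

f(n) = n log(n) and g(n) = n log₂(n) are both O(n log n).
Since they have the same asymptotic growth rate, f(n) = Θ(g(n)) is true.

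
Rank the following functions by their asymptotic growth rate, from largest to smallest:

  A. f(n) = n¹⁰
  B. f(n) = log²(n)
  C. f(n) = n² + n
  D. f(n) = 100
A > C > B > D

Comparing growth rates:
A = n¹⁰ is O(n¹⁰)
C = n² + n is O(n²)
B = log²(n) is O(log² n)
D = 100 is O(1)

Therefore, the order from fastest to slowest is: A > C > B > D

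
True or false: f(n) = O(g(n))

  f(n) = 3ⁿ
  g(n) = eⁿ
False

f(n) = 3ⁿ is O(3ⁿ), and g(n) = eⁿ is O(eⁿ).
Since O(3ⁿ) grows faster than O(eⁿ), f(n) = O(g(n)) is false.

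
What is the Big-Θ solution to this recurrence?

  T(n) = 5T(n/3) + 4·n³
Θ(n³)

Master Theorem: a = 5, b = 3, f(n) = 4·n³.
Compute the critical exponent d = log₃(5) = 1.465.
Compare f(n) = Θ(n³) against n^d:
  k = 3 > d = 1.465, so f(n) = Ω(n^(d+ε)) — Case 3.
  Regularity: a·(n/b)^3/n^3 = a/b^3 = 5/27 < 1 ✓.
  The top-level work dominates: T(n) = Θ(f(n)) = Θ(n³).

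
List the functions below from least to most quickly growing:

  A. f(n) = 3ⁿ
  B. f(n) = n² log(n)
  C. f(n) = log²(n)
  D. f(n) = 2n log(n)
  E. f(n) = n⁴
C < D < B < E < A

Comparing growth rates:
C = log²(n) is O(log² n)
D = 2n log(n) is O(n log n)
B = n² log(n) is O(n² log n)
E = n⁴ is O(n⁴)
A = 3ⁿ is O(3ⁿ)

Therefore, the order from slowest to fastest is: C < D < B < E < A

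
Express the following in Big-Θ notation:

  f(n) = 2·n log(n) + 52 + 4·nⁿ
Θ(nⁿ)

Order the terms by growth rate: 52 ≺ 2·n log(n) ≺ 4·nⁿ.
The fastest-growing term 4·nⁿ dominates as n → ∞; dropping its constant factor gives Θ(nⁿ).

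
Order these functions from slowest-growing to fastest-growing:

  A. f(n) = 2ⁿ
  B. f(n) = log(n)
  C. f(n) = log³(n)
B < C < A

Comparing growth rates:
B = log(n) is O(log n)
C = log³(n) is O(log³ n)
A = 2ⁿ is O(2ⁿ)

Therefore, the order from slowest to fastest is: B < C < A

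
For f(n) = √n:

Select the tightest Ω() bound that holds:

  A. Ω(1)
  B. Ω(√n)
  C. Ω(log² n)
B

f(n) = √n is Ω(√n).
All listed options are valid Big-Ω bounds (lower bounds),
but Ω(√n) is the tightest (largest valid bound).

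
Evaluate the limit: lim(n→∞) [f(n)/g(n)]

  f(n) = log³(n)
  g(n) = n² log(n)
0

Since log³(n) (O(log³ n)) grows slower than n² log(n) (O(n² log n)),
the ratio f(n)/g(n) → 0 as n → ∞.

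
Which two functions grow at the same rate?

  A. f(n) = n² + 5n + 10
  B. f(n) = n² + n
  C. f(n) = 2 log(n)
A and B

Examining each function:
  A. n² + 5n + 10 is O(n²)
  B. n² + n is O(n²)
  C. 2 log(n) is O(log n)

Functions A and B both have the same complexity class.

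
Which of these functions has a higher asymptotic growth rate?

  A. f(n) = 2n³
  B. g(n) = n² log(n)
A

f(n) = 2n³ is O(n³), while g(n) = n² log(n) is O(n² log n).
Since O(n³) grows faster than O(n² log n), f(n) dominates.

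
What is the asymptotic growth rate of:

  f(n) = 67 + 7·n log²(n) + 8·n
Θ(n log² n)

Order the terms by growth rate: 67 ≺ 8·n ≺ 7·n log²(n).
The fastest-growing term 7·n log²(n) dominates as n → ∞; dropping its constant factor gives Θ(n log² n).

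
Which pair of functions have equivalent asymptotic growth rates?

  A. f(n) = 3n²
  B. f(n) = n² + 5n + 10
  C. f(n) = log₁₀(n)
A and B

Examining each function:
  A. 3n² is O(n²)
  B. n² + 5n + 10 is O(n²)
  C. log₁₀(n) is O(log n)

Functions A and B both have the same complexity class.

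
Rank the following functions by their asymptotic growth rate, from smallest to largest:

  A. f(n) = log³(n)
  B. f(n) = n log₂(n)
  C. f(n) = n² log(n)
A < B < C

Comparing growth rates:
A = log³(n) is O(log³ n)
B = n log₂(n) is O(n log n)
C = n² log(n) is O(n² log n)

Therefore, the order from slowest to fastest is: A < B < C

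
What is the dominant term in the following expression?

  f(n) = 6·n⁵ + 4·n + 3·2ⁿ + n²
3·2ⁿ

Looking at each term:
  - 6·n⁵ is O(n⁵)
  - 4·n is O(n)
  - 3·2ⁿ is O(2ⁿ)
  - n² is O(n²)

The term 3·2ⁿ (O(2ⁿ)) grows fastest and dominates all others.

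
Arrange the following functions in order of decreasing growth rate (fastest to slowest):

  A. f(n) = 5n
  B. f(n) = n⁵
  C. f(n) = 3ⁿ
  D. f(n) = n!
D > C > B > A

Comparing growth rates:
D = n! is O(n!)
C = 3ⁿ is O(3ⁿ)
B = n⁵ is O(n⁵)
A = 5n is O(n)

Therefore, the order from fastest to slowest is: D > C > B > A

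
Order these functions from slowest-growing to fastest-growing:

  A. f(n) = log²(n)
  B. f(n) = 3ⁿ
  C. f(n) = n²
A < C < B

Comparing growth rates:
A = log²(n) is O(log² n)
C = n² is O(n²)
B = 3ⁿ is O(3ⁿ)

Therefore, the order from slowest to fastest is: A < C < B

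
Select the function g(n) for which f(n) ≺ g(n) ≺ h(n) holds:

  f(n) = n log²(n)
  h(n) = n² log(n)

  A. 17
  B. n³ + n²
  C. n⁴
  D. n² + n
D

We need g(n) with n log²(n) = o(g(n)) and g(n) = o(n² log(n)), i.e. O(n log² n) ≺ g ≺ O(n² log n).
Check each option:
  A. 17 — O(1) does not grow strictly faster than f(n)
  B. n³ + n² — O(n³) does not grow strictly slower than h(n)
  C. n⁴ — O(n⁴) does not grow strictly slower than h(n)
  D. n² + n — O(n²) is strictly between O(n log² n) and O(n² log n) ✓

Only option D (n² + n) lies strictly between.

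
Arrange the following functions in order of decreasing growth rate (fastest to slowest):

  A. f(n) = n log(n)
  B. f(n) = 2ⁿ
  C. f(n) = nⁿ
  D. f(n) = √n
C > B > A > D

Comparing growth rates:
C = nⁿ is O(nⁿ)
B = 2ⁿ is O(2ⁿ)
A = n log(n) is O(n log n)
D = √n is O(√n)

Therefore, the order from fastest to slowest is: C > B > A > D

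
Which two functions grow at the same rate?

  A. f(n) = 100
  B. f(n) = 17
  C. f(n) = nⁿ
A and B

Examining each function:
  A. 100 is O(1)
  B. 17 is O(1)
  C. nⁿ is O(nⁿ)

Functions A and B both have the same complexity class.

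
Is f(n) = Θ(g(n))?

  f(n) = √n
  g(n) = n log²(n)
False

f(n) = √n is O(√n), and g(n) = n log²(n) is O(n log² n).
Since they have different growth rates, f(n) = Θ(g(n)) is false.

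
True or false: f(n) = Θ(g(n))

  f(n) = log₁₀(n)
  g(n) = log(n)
True

f(n) = log₁₀(n) and g(n) = log(n) are both O(log n).
Since they have the same asymptotic growth rate, f(n) = Θ(g(n)) is true.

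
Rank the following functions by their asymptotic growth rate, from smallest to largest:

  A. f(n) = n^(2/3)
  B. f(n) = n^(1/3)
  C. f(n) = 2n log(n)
B < A < C

Comparing growth rates:
B = n^(1/3) is O(n^(1/3))
A = n^(2/3) is O(n^(2/3))
C = 2n log(n) is O(n log n)

Therefore, the order from slowest to fastest is: B < A < C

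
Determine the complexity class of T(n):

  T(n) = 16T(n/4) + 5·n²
Θ(n² log n)

Master Theorem: a = 16, b = 4, f(n) = 5·n².
Compute the critical exponent d = log₄(16) = 2.
Compare f(n) = Θ(n²) against n^d:
  k = 2 = d, so f(n) = Θ(n^d) — Case 2.
  Work is balanced across levels: T(n) = Θ(n^d log n) = Θ(n² log n).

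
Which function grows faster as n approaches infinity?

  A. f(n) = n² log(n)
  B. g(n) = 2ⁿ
B

f(n) = n² log(n) is O(n² log n), while g(n) = 2ⁿ is O(2ⁿ).
Since O(2ⁿ) grows faster than O(n² log n), g(n) dominates.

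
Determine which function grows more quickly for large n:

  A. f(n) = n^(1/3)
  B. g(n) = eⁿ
B

f(n) = n^(1/3) is O(n^(1/3)), while g(n) = eⁿ is O(eⁿ).
Since O(eⁿ) grows faster than O(n^(1/3)), g(n) dominates.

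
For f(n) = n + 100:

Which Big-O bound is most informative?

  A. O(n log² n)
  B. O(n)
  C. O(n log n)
B

f(n) = n + 100 is O(n).
All listed options are valid Big-O bounds (upper bounds),
but O(n) is the tightest (smallest valid bound).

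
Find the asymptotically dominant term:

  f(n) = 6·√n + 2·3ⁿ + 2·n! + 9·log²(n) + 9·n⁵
2·n!

Looking at each term:
  - 6·√n is O(√n)
  - 2·3ⁿ is O(3ⁿ)
  - 2·n! is O(n!)
  - 9·log²(n) is O(log² n)
  - 9·n⁵ is O(n⁵)

The term 2·n! (O(n!)) grows fastest and dominates all others.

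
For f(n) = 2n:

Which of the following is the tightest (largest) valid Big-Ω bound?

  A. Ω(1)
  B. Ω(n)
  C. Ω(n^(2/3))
B

f(n) = 2n is Ω(n).
All listed options are valid Big-Ω bounds (lower bounds),
but Ω(n) is the tightest (largest valid bound).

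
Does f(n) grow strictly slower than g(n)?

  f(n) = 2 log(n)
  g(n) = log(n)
False

f(n) = 2 log(n) is O(log n), and g(n) = log(n) is O(log n).
Since they have the same growth rate, f(n) = o(g(n)) is false.
(f = o(g) requires f to grow strictly slower, not equal.)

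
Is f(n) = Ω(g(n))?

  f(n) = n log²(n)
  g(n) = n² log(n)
False

f(n) = n log²(n) is O(n log² n), and g(n) = n² log(n) is O(n² log n).
Since O(n log² n) grows slower than O(n² log n), f(n) = Ω(g(n)) is false.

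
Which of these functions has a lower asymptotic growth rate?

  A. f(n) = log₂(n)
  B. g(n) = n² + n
A

f(n) = log₂(n) is O(log n), while g(n) = n² + n is O(n²).
Since O(log n) grows slower than O(n²), f(n) is dominated.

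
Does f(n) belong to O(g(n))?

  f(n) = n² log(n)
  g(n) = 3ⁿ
True

f(n) = n² log(n) is O(n² log n), and g(n) = 3ⁿ is O(3ⁿ).
Since O(n² log n) ⊆ O(3ⁿ) (f grows no faster than g), f(n) = O(g(n)) is true.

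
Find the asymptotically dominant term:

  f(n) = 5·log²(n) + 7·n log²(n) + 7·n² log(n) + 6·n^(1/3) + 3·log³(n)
7·n² log(n)

Looking at each term:
  - 5·log²(n) is O(log² n)
  - 7·n log²(n) is O(n log² n)
  - 7·n² log(n) is O(n² log n)
  - 6·n^(1/3) is O(n^(1/3))
  - 3·log³(n) is O(log³ n)

The term 7·n² log(n) (O(n² log n)) grows fastest and dominates all others.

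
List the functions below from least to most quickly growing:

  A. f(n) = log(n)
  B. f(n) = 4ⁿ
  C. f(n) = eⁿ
A < C < B

Comparing growth rates:
A = log(n) is O(log n)
C = eⁿ is O(eⁿ)
B = 4ⁿ is O(4ⁿ)

Therefore, the order from slowest to fastest is: A < C < B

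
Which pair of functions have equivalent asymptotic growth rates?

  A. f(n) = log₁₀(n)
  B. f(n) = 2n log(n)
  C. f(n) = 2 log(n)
A and C

Examining each function:
  A. log₁₀(n) is O(log n)
  B. 2n log(n) is O(n log n)
  C. 2 log(n) is O(log n)

Functions A and C both have the same complexity class.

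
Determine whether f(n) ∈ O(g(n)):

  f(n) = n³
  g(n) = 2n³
True

f(n) = n³ and g(n) = 2n³ are both O(n³).
Big-O permits equal growth rates (f ≤ c·g for some c), so f(n) = O(g(n)) is true.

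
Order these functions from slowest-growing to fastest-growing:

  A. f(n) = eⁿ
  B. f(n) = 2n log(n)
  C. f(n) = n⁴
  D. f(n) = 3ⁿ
B < C < A < D

Comparing growth rates:
B = 2n log(n) is O(n log n)
C = n⁴ is O(n⁴)
A = eⁿ is O(eⁿ)
D = 3ⁿ is O(3ⁿ)

Therefore, the order from slowest to fastest is: B < C < A < D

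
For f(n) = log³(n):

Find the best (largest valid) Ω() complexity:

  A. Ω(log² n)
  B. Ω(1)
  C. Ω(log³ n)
C

f(n) = log³(n) is Ω(log³ n).
All listed options are valid Big-Ω bounds (lower bounds),
but Ω(log³ n) is the tightest (largest valid bound).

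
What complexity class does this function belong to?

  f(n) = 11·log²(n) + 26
O(log² n)

The dominant term in 11·log²(n) + 26 is 11·log²(n), which is Θ(log² n).
Lower-order terms (26) are asymptotically negligible.
Constants are absorbed, so the tightest bound is O(log² n).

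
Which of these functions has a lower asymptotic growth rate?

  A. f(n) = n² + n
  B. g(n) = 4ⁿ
A

f(n) = n² + n is O(n²), while g(n) = 4ⁿ is O(4ⁿ).
Since O(n²) grows slower than O(4ⁿ), f(n) is dominated.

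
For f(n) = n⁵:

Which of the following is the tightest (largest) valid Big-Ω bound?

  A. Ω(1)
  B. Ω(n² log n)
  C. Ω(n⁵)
C

f(n) = n⁵ is Ω(n⁵).
All listed options are valid Big-Ω bounds (lower bounds),
but Ω(n⁵) is the tightest (largest valid bound).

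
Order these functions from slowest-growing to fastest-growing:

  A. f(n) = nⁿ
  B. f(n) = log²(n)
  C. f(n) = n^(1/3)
B < C < A

Comparing growth rates:
B = log²(n) is O(log² n)
C = n^(1/3) is O(n^(1/3))
A = nⁿ is O(nⁿ)

Therefore, the order from slowest to fastest is: B < C < A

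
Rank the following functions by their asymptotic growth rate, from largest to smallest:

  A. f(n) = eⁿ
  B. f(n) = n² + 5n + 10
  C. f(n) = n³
A > C > B

Comparing growth rates:
A = eⁿ is O(eⁿ)
C = n³ is O(n³)
B = n² + 5n + 10 is O(n²)

Therefore, the order from fastest to slowest is: A > C > B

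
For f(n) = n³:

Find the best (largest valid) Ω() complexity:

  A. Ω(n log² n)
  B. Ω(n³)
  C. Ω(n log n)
B

f(n) = n³ is Ω(n³).
All listed options are valid Big-Ω bounds (lower bounds),
but Ω(n³) is the tightest (largest valid bound).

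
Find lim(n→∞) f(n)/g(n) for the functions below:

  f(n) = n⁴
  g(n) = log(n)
∞

Since n⁴ (O(n⁴)) grows faster than log(n) (O(log n)),
the ratio f(n)/g(n) → ∞ as n → ∞.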